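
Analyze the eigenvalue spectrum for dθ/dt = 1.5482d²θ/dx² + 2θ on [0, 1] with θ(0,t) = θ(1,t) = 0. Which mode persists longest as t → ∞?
Eigenvalues: λₙ = 1.5482n²π²/1² - 2.
First three modes:
  n=1: λ₁ = 1.5482π² - 2 ≈ 13.28
  n=2: λ₂ = 6.1928π² - 2 ≈ 59.12
  n=3: λ₃ = 13.9338π² - 2 ≈ 135.521
Since 1.5482π² ≈ 15.28 > 2, all λₙ > 0.
The n=1 mode decays slowest → dominates as t → ∞.
Asymptotic: θ ~ c₁ sin(πx/1) e^{-λ₁t} with decay rate λ₁ ≈ 13.28.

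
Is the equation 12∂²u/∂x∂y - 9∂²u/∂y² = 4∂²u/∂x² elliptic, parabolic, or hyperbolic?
Rewriting in standard form: -4∂²u/∂x² + 12∂²u/∂x∂y - 9∂²u/∂y² = 0. Computing B² - 4AC with A = -4, B = 12, C = -9: discriminant = 0 (zero). Answer: parabolic.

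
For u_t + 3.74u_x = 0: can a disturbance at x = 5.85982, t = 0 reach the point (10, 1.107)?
Yes. The characteristic through (10, 1.107) passes through x = 5.85982.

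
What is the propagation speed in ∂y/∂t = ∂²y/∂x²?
Infinite. The heat equation is parabolic, not hyperbolic, so disturbances propagate instantly.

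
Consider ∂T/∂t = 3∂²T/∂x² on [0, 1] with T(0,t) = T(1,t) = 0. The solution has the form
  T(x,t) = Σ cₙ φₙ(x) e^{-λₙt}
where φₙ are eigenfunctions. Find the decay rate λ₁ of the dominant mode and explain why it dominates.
Eigenvalues: λₙ = 3n²π².
First three modes:
  n=1: λ₁ = 3π² ≈ 29.609
  n=2: λ₂ = 12π² ≈ 118.435 (4× faster decay)
  n=3: λ₃ = 27π² ≈ 266.479 (9× faster decay)
As t → ∞, higher modes decay exponentially faster. The n=1 mode dominates: T ~ c₁ sin(πx) e^{-λ₁t}.
Decay rate: λ₁ = 3π² ≈ 29.609.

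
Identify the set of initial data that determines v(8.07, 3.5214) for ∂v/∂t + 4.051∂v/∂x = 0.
A single point: x = -6.1951914. The characteristic through (8.07, 3.5214) is x - 4.051t = const, so x = 8.07 - 4.051·3.5214 = -6.1951914.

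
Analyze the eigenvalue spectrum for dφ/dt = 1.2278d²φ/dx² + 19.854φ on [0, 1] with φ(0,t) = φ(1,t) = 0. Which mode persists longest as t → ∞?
Eigenvalues: λₙ = 1.2278n²π²/1² - 19.854.
First three modes:
  n=1: λ₁ = 1.2278π² - 19.854 ≈ -7.736
  n=2: λ₂ = 4.9112π² - 19.854 ≈ 28.618
  n=3: λ₃ = 11.0502π² - 19.854 ≈ 89.207
Since 1.2278π² ≈ 12.118 < 19.854, λ₁ < 0.
The n=1 mode grows fastest (−λₙ is largest for n=1) → dominates.
Asymptotic: φ ~ c₁ sin(πx/1) e^{7.736t} (exponential growth at rate −λ₁ ≈ 7.736).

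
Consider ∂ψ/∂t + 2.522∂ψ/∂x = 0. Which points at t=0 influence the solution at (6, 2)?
A single point: x = 0.956. The characteristic through (6, 2) is x - 2.522t = const, so x = 6 - 2.522·2 = 0.956.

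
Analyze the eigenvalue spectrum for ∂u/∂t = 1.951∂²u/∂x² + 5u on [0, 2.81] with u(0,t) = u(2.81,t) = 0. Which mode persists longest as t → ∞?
Eigenvalues: λₙ = 1.951n²π²/2.81² - 5.
First three modes:
  n=1: λ₁ = 1.951π²/2.81² - 5 ≈ -2.561
  n=2: λ₂ = 7.804π²/2.81² - 5 ≈ 4.754
  n=3: λ₃ = 17.559π²/2.81² - 5 ≈ 16.948
Since 1.951π²/2.81² ≈ 2.439 < 5, λ₁ < 0.
The n=1 mode grows fastest (−λₙ is largest for n=1) → dominates.
Asymptotic: u ~ c₁ sin(πx/2.81) e^{2.561t} (exponential growth at rate −λ₁ ≈ 2.561).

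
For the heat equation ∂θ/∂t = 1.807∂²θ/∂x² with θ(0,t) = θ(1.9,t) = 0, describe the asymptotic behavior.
θ → 0. Heat diffuses out through both boundaries.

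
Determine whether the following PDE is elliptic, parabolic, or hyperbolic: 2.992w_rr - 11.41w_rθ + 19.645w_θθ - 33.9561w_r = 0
Coefficients: A = 2.992, B = -11.41, C = 19.645. B² - 4AC = -104.92326, which is negative, so the equation is elliptic.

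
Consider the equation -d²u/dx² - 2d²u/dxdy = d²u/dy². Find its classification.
Rewriting in standard form: -d²u/dx² - 2d²u/dxdy - d²u/dy² = 0. Parabolic. (A = -1, B = -2, C = -1 gives B² - 4AC = 0.)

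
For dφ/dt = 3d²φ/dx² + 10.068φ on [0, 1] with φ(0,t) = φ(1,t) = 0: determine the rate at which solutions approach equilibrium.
Eigenvalues: λₙ = 3n²π²/1² - 10.068.
First three modes:
  n=1: λ₁ = 3π² - 10.068 ≈ 19.541
  n=2: λ₂ = 12π² - 10.068 ≈ 108.367
  n=3: λ₃ = 27π² - 10.068 ≈ 256.411
Since 3π² ≈ 29.609 > 10.068, all λₙ > 0.
The n=1 mode decays slowest → dominates as t → ∞.
Asymptotic: φ ~ c₁ sin(πx/1) e^{-λ₁t} with decay rate λ₁ ≈ 19.541.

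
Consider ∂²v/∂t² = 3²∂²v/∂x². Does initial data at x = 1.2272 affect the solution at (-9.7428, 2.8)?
No. The domain of dependence is [-18.1428, -1.3428], and 1.2272 is outside this interval.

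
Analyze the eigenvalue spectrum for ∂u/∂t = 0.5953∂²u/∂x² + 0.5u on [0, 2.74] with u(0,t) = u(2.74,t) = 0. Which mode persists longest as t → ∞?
Eigenvalues: λₙ = 0.5953n²π²/2.74² - 0.5.
First three modes:
  n=1: λ₁ = 0.5953π²/2.74² - 0.5 ≈ 0.283
  n=2: λ₂ = 2.3812π²/2.74² - 0.5 ≈ 2.63
  n=3: λ₃ = 5.3577π²/2.74² - 0.5 ≈ 6.543
Since 0.5953π²/2.74² ≈ 0.783 > 0.5, all λₙ > 0.
The n=1 mode decays slowest → dominates as t → ∞.
Asymptotic: u ~ c₁ sin(πx/2.74) e^{-λ₁t} with decay rate λ₁ ≈ 0.283.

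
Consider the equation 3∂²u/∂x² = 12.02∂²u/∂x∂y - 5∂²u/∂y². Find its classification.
Rewriting in standard form: 3∂²u/∂x² - 12.02∂²u/∂x∂y + 5∂²u/∂y² = 0. Hyperbolic. (A = 3, B = -12.02, C = 5 gives B² - 4AC = 84.4804.)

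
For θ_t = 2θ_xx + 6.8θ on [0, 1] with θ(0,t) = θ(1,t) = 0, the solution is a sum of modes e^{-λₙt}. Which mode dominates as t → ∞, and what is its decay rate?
Eigenvalues: λₙ = 2n²π²/1² - 6.8.
First three modes:
  n=1: λ₁ = 2π² - 6.8 ≈ 12.939
  n=2: λ₂ = 8π² - 6.8 ≈ 72.157
  n=3: λ₃ = 18π² - 6.8 ≈ 170.853
Since 2π² ≈ 19.739 > 6.8, all λₙ > 0.
The n=1 mode decays slowest → dominates as t → ∞.
Asymptotic: θ ~ c₁ sin(πx/1) e^{-λ₁t} with decay rate λ₁ ≈ 12.939.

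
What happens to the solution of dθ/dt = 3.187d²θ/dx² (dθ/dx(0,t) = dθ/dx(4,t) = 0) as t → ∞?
θ → constant (steady state). Heat is conserved (no flux at boundaries); solution approaches the spatial average.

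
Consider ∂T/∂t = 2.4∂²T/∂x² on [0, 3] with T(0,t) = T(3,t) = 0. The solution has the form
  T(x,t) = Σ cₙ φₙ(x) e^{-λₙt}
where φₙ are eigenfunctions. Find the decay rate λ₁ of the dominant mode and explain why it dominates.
Eigenvalues: λₙ = 2.4n²π²/3².
First three modes:
  n=1: λ₁ = 2.4π²/3² ≈ 2.632
  n=2: λ₂ = 9.6π²/3² ≈ 10.528 (4× faster decay)
  n=3: λ₃ = 21.6π²/3² ≈ 23.687 (9× faster decay)
As t → ∞, higher modes decay exponentially faster. The n=1 mode dominates: T ~ c₁ sin(πx/3) e^{-λ₁t}.
Decay rate: λ₁ = 2.4π²/3² ≈ 2.632.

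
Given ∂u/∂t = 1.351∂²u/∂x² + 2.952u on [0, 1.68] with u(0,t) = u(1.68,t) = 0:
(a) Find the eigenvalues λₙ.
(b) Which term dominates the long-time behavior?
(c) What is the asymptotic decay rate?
Eigenvalues: λₙ = 1.351n²π²/1.68² - 2.952.
First three modes:
  n=1: λ₁ = 1.351π²/1.68² - 2.952 ≈ 1.772
  n=2: λ₂ = 5.404π²/1.68² - 2.952 ≈ 15.945
  n=3: λ₃ = 12.159π²/1.68² - 2.952 ≈ 39.567
Since 1.351π²/1.68² ≈ 4.724 > 2.952, all λₙ > 0.
The n=1 mode decays slowest → dominates as t → ∞.
Asymptotic: u ~ c₁ sin(πx/1.68) e^{-λ₁t} with decay rate λ₁ ≈ 1.772.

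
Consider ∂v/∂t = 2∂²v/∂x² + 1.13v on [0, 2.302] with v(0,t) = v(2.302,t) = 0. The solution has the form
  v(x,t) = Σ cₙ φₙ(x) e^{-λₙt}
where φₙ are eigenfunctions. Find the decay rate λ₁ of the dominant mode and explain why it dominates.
Eigenvalues: λₙ = 2n²π²/2.302² - 1.13.
First three modes:
  n=1: λ₁ = 2π²/2.302² - 1.13 ≈ 2.595
  n=2: λ₂ = 8π²/2.302² - 1.13 ≈ 13.77
  n=3: λ₃ = 18π²/2.302² - 1.13 ≈ 32.394
Since 2π²/2.302² ≈ 3.725 > 1.13, all λₙ > 0.
The n=1 mode decays slowest → dominates as t → ∞.
Asymptotic: v ~ c₁ sin(πx/2.302) e^{-λ₁t} with decay rate λ₁ ≈ 2.595.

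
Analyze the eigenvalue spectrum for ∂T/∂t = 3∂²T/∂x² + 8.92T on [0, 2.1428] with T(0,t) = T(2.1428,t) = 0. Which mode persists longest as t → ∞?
Eigenvalues: λₙ = 3n²π²/2.1428² - 8.92.
First three modes:
  n=1: λ₁ = 3π²/2.1428² - 8.92 ≈ -2.472
  n=2: λ₂ = 12π²/2.1428² - 8.92 ≈ 16.874
  n=3: λ₃ = 27π²/2.1428² - 8.92 ≈ 49.116
Since 3π²/2.1428² ≈ 6.448 < 8.92, λ₁ < 0.
The n=1 mode grows fastest (−λₙ is largest for n=1) → dominates.
Asymptotic: T ~ c₁ sin(πx/2.1428) e^{2.472t} (exponential growth at rate −λ₁ ≈ 2.472).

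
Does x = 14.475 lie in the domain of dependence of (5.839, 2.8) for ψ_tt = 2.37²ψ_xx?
No. The domain of dependence is [-0.797, 12.475], and 14.475 is outside this interval.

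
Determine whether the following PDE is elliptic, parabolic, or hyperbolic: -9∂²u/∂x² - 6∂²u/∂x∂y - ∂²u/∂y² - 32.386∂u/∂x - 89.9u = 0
Coefficients: A = -9, B = -6, C = -1. B² - 4AC = 0, which is zero, so the equation is parabolic.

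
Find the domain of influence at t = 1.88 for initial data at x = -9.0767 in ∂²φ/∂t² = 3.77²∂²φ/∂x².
Domain of influence: [-16.1643, -1.9891]. Data at x = -9.0767 spreads outward at speed 3.77.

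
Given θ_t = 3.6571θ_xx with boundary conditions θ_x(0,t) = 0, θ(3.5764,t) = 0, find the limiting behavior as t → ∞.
θ → 0. Heat escapes through the Dirichlet boundary.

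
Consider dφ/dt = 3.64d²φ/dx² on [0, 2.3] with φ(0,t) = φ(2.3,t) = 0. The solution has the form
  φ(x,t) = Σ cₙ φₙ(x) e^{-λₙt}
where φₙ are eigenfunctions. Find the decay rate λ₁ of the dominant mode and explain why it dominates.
Eigenvalues: λₙ = 3.64n²π²/2.3².
First three modes:
  n=1: λ₁ = 3.64π²/2.3² ≈ 6.791
  n=2: λ₂ = 14.56π²/2.3² ≈ 27.165 (4× faster decay)
  n=3: λ₃ = 32.76π²/2.3² ≈ 61.121 (9× faster decay)
As t → ∞, higher modes decay exponentially faster. The n=1 mode dominates: φ ~ c₁ sin(πx/2.3) e^{-λ₁t}.
Decay rate: λ₁ = 3.64π²/2.3² ≈ 6.791.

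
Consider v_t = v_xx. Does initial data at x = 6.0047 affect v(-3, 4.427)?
Yes, for any finite x. The heat equation has infinite propagation speed, so all initial data affects all points at any t > 0.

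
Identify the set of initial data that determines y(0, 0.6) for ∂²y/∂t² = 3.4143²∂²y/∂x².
Domain of dependence: [-2.04858, 2.04858]. Signals travel at speed 3.4143, so data within |x - 0| ≤ 3.4143·0.6 = 2.04858 can reach the point.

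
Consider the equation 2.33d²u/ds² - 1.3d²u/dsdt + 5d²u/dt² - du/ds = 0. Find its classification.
Elliptic. (A = 2.33, B = -1.3, C = 5 gives B² - 4AC = -44.91.)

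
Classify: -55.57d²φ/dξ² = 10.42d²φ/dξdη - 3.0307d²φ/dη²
Rewriting in standard form: -55.57d²φ/dξ² - 10.42d²φ/dξdη + 3.0307d²φ/dη² = 0. Hyperbolic (discriminant = 782.240396).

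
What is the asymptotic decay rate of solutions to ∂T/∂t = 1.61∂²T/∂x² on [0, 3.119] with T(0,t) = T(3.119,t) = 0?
Eigenvalues: λₙ = 1.61n²π²/3.119².
First three modes:
  n=1: λ₁ = 1.61π²/3.119² ≈ 1.633
  n=2: λ₂ = 6.44π²/3.119² ≈ 6.534 (4× faster decay)
  n=3: λ₃ = 14.49π²/3.119² ≈ 14.701 (9× faster decay)
As t → ∞, higher modes decay exponentially faster. The n=1 mode dominates: T ~ c₁ sin(πx/3.119) e^{-λ₁t}.
Decay rate: λ₁ = 1.61π²/3.119² ≈ 1.633.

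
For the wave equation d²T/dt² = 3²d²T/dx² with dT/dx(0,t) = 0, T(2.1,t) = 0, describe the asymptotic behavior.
T oscillates (no decay). Energy is conserved; the solution oscillates indefinitely as standing waves.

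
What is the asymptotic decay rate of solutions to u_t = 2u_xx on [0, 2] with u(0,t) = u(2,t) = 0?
Eigenvalues: λₙ = 2n²π²/2².
First three modes:
  n=1: λ₁ = 2π²/2² ≈ 4.935
  n=2: λ₂ = 8π²/2² ≈ 19.739 (4× faster decay)
  n=3: λ₃ = 18π²/2² ≈ 44.413 (9× faster decay)
As t → ∞, higher modes decay exponentially faster. The n=1 mode dominates: u ~ c₁ sin(πx/2) e^{-λ₁t}.
Decay rate: λ₁ = 2π²/2² ≈ 4.935.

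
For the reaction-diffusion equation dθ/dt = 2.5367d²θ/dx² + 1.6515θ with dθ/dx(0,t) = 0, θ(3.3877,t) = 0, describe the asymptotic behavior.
θ grows unboundedly. Reaction dominates diffusion (r=1.6515 > κπ²/(4L²)≈0.55); solution grows exponentially.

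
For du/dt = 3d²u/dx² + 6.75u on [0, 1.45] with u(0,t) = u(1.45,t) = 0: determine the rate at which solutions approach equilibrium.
Eigenvalues: λₙ = 3n²π²/1.45² - 6.75.
First three modes:
  n=1: λ₁ = 3π²/1.45² - 6.75 ≈ 7.333
  n=2: λ₂ = 12π²/1.45² - 6.75 ≈ 49.581
  n=3: λ₃ = 27π²/1.45² - 6.75 ≈ 119.994
Since 3π²/1.45² ≈ 14.083 > 6.75, all λₙ > 0.
The n=1 mode decays slowest → dominates as t → ∞.
Asymptotic: u ~ c₁ sin(πx/1.45) e^{-λ₁t} with decay rate λ₁ ≈ 7.333.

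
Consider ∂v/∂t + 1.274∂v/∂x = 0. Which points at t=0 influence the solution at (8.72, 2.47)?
A single point: x = 5.57322. The characteristic through (8.72, 2.47) is x - 1.274t = const, so x = 8.72 - 1.274·2.47 = 5.57322.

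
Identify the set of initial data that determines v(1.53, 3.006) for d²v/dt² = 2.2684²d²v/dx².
Domain of dependence: [-5.2888104, 8.3488104]. Signals travel at speed 2.2684, so data within |x - 1.53| ≤ 2.2684·3.006 = 6.8188104 can reach the point.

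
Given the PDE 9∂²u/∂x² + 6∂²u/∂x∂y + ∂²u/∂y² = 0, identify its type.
The second-order coefficients are A = 9, B = 6, C = 1. Since B² - 4AC = 0 = 0, this is a parabolic PDE.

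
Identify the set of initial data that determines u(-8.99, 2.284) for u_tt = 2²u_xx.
Domain of dependence: [-13.558, -4.422]. Signals travel at speed 2, so data within |x - -8.99| ≤ 2·2.284 = 4.568 can reach the point.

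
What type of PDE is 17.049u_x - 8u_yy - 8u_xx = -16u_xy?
Rewriting in standard form: -8u_xx + 16u_xy - 8u_yy + 17.049u_x = 0. With A = -8, B = 16, C = -8, the discriminant is 0. This is a parabolic PDE.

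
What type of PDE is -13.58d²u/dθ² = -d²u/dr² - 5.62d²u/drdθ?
Rewriting in standard form: d²u/dr² + 5.62d²u/drdθ - 13.58d²u/dθ² = 0. With A = 1, B = 5.62, C = -13.58, the discriminant is 85.9044. This is a hyperbolic PDE.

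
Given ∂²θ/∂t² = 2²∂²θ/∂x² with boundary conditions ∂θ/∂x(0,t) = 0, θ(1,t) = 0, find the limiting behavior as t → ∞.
θ oscillates (no decay). Energy is conserved; the solution oscillates indefinitely as standing waves.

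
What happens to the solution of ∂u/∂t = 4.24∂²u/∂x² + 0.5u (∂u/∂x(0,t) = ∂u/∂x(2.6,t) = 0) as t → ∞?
u grows unboundedly. With Neumann BCs the constant mode has diffusion eigenvalue 0, so any r > 0 makes it grow like e^(0.5t); solution grows exponentially.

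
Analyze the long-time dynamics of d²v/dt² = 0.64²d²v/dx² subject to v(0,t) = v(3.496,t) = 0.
Long-time behavior: v oscillates (no decay). Energy is conserved; the solution oscillates indefinitely as standing waves.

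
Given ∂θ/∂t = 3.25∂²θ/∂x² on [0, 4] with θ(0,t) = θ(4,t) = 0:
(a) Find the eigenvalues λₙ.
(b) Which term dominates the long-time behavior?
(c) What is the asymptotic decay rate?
Eigenvalues: λₙ = 3.25n²π²/4².
First three modes:
  n=1: λ₁ = 3.25π²/4² ≈ 2.005
  n=2: λ₂ = 13π²/4² ≈ 8.019 (4× faster decay)
  n=3: λ₃ = 29.25π²/4² ≈ 18.043 (9× faster decay)
As t → ∞, higher modes decay exponentially faster. The n=1 mode dominates: θ ~ c₁ sin(πx/4) e^{-λ₁t}.
Decay rate: λ₁ = 3.25π²/4² ≈ 2.005.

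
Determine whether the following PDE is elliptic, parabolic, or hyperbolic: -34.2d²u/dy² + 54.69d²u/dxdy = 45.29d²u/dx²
Rewriting in standard form: -45.29d²u/dx² + 54.69d²u/dxdy - 34.2d²u/dy² = 0. Coefficients: A = -45.29, B = 54.69, C = -34.2. B² - 4AC = -3204.6759, which is negative, so the equation is elliptic.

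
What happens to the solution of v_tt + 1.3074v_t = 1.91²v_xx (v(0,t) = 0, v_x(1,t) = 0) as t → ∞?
v → 0. Damping (γ=1.3074) dissipates energy; oscillations decay exponentially.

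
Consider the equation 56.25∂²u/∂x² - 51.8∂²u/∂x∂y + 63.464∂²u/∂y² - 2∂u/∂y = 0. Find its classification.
Elliptic. (A = 56.25, B = -51.8, C = 63.464 gives B² - 4AC = -11596.16.)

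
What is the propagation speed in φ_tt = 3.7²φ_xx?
Speed = 3.7. Information travels along characteristics x = x₀ ± 3.7t.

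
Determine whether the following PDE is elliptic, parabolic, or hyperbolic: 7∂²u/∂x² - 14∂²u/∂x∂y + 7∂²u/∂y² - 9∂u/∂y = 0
Coefficients: A = 7, B = -14, C = 7. B² - 4AC = 0, which is zero, so the equation is parabolic.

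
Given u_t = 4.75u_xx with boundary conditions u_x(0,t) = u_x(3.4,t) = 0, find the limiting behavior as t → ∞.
u → constant (steady state). Heat is conserved (no flux at boundaries); solution approaches the spatial average.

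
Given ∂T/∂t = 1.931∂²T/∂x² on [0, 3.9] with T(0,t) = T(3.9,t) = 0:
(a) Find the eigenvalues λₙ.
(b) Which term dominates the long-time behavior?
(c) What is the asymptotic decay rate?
Eigenvalues: λₙ = 1.931n²π²/3.9².
First three modes:
  n=1: λ₁ = 1.931π²/3.9² ≈ 1.253
  n=2: λ₂ = 7.724π²/3.9² ≈ 5.012 (4× faster decay)
  n=3: λ₃ = 17.379π²/3.9² ≈ 11.277 (9× faster decay)
As t → ∞, higher modes decay exponentially faster. The n=1 mode dominates: T ~ c₁ sin(πx/3.9) e^{-λ₁t}.
Decay rate: λ₁ = 1.931π²/3.9² ≈ 1.253.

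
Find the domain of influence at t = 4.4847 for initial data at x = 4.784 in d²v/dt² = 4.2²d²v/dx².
Domain of influence: [-14.05174, 23.61974]. Data at x = 4.784 spreads outward at speed 4.2.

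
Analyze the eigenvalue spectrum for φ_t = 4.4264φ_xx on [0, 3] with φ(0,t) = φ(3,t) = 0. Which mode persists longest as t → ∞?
Eigenvalues: λₙ = 4.4264n²π²/3².
First three modes:
  n=1: λ₁ = 4.4264π²/3² ≈ 4.854
  n=2: λ₂ = 17.7056π²/3² ≈ 19.416 (4× faster decay)
  n=3: λ₃ = 39.8376π²/3² ≈ 43.687 (9× faster decay)
As t → ∞, higher modes decay exponentially faster. The n=1 mode dominates: φ ~ c₁ sin(πx/3) e^{-λ₁t}.
Decay rate: λ₁ = 4.4264π²/3² ≈ 4.854.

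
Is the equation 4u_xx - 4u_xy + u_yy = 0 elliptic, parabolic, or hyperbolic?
Computing B² - 4AC with A = 4, B = -4, C = 1: discriminant = 0 (zero). Answer: parabolic.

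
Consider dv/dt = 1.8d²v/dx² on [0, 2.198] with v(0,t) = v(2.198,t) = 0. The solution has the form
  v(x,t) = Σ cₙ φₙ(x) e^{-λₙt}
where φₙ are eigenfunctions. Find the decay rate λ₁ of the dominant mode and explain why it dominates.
Eigenvalues: λₙ = 1.8n²π²/2.198².
First three modes:
  n=1: λ₁ = 1.8π²/2.198² ≈ 3.677
  n=2: λ₂ = 7.2π²/2.198² ≈ 14.709 (4× faster decay)
  n=3: λ₃ = 16.2π²/2.198² ≈ 33.095 (9× faster decay)
As t → ∞, higher modes decay exponentially faster. The n=1 mode dominates: v ~ c₁ sin(πx/2.198) e^{-λ₁t}.
Decay rate: λ₁ = 1.8π²/2.198² ≈ 3.677.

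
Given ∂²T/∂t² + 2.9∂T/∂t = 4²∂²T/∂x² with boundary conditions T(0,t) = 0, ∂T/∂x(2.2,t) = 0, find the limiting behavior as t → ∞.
T → 0. Damping (γ=2.9) dissipates energy; oscillations decay exponentially.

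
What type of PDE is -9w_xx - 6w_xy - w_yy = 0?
With A = -9, B = -6, C = -1, the discriminant is 0. This is a parabolic PDE.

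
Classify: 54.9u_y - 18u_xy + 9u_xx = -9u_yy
Rewriting in standard form: 9u_xx - 18u_xy + 9u_yy + 54.9u_y = 0. Parabolic (discriminant = 0).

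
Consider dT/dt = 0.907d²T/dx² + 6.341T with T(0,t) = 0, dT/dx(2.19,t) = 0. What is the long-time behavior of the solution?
As t → ∞, T grows unboundedly. Reaction dominates diffusion (r=6.341 > κπ²/(4L²)≈0.47); solution grows exponentially.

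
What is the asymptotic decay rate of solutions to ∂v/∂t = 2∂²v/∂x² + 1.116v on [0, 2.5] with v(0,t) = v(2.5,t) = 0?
Eigenvalues: λₙ = 2n²π²/2.5² - 1.116.
First three modes:
  n=1: λ₁ = 2π²/2.5² - 1.116 ≈ 2.042
  n=2: λ₂ = 8π²/2.5² - 1.116 ≈ 11.517
  n=3: λ₃ = 18π²/2.5² - 1.116 ≈ 27.308
Since 2π²/2.5² ≈ 3.158 > 1.116, all λₙ > 0.
The n=1 mode decays slowest → dominates as t → ∞.
Asymptotic: v ~ c₁ sin(πx/2.5) e^{-λ₁t} with decay rate λ₁ ≈ 2.042.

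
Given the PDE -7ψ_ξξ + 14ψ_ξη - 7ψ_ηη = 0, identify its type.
The second-order coefficients are A = -7, B = 14, C = -7. Since B² - 4AC = 0 = 0, this is a parabolic PDE.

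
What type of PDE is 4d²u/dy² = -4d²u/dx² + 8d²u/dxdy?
Rewriting in standard form: 4d²u/dx² - 8d²u/dxdy + 4d²u/dy² = 0. With A = 4, B = -8, C = 4, the discriminant is 0. This is a parabolic PDE.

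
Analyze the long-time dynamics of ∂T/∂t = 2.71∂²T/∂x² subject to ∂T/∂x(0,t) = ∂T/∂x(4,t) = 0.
Long-time behavior: T → constant (steady state). Heat is conserved (no flux at boundaries); solution approaches the spatial average.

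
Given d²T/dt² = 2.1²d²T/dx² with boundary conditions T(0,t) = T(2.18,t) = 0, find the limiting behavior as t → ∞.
T oscillates (no decay). Energy is conserved; the solution oscillates indefinitely as standing waves.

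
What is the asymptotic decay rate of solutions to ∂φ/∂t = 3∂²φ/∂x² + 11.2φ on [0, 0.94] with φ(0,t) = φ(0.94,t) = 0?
Eigenvalues: λₙ = 3n²π²/0.94² - 11.2.
First three modes:
  n=1: λ₁ = 3π²/0.94² - 11.2 ≈ 22.309
  n=2: λ₂ = 12π²/0.94² - 11.2 ≈ 122.837
  n=3: λ₃ = 27π²/0.94² - 11.2 ≈ 290.384
Since 3π²/0.94² ≈ 33.509 > 11.2, all λₙ > 0.
The n=1 mode decays slowest → dominates as t → ∞.
Asymptotic: φ ~ c₁ sin(πx/0.94) e^{-λ₁t} with decay rate λ₁ ≈ 22.309.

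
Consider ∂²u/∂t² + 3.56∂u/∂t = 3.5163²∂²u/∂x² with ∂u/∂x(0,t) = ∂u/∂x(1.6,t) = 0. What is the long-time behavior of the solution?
As t → ∞, u → constant (steady state). Damping (γ=3.56) dissipates the nonconstant modes; with Neumann BCs the spatial average obeys M''+γM'=0 and tends to a finite limit.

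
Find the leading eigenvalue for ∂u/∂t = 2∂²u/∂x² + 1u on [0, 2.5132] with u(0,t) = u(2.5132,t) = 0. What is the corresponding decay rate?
Eigenvalues: λₙ = 2n²π²/2.5132² - 1.
First three modes:
  n=1: λ₁ = 2π²/2.5132² - 1 ≈ 2.125
  n=2: λ₂ = 8π²/2.5132² - 1 ≈ 11.501
  n=3: λ₃ = 18π²/2.5132² - 1 ≈ 27.127
Since 2π²/2.5132² ≈ 3.125 > 1, all λₙ > 0.
The n=1 mode decays slowest → dominates as t → ∞.
Asymptotic: u ~ c₁ sin(πx/2.5132) e^{-λ₁t} with decay rate λ₁ ≈ 2.125.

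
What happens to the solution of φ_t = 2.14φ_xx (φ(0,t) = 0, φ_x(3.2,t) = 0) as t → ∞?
φ → 0. Heat escapes through the Dirichlet boundary.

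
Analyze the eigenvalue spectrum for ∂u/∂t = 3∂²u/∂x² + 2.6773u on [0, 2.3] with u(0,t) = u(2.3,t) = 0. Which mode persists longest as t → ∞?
Eigenvalues: λₙ = 3n²π²/2.3² - 2.6773.
First three modes:
  n=1: λ₁ = 3π²/2.3² - 2.6773 ≈ 2.92
  n=2: λ₂ = 12π²/2.3² - 2.6773 ≈ 19.711
  n=3: λ₃ = 27π²/2.3² - 2.6773 ≈ 47.697
Since 3π²/2.3² ≈ 5.597 > 2.6773, all λₙ > 0.
The n=1 mode decays slowest → dominates as t → ∞.
Asymptotic: u ~ c₁ sin(πx/2.3) e^{-λ₁t} with decay rate λ₁ ≈ 2.92.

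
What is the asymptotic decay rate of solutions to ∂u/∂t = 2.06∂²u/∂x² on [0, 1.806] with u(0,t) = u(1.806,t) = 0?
Eigenvalues: λₙ = 2.06n²π²/1.806².
First three modes:
  n=1: λ₁ = 2.06π²/1.806² ≈ 6.233
  n=2: λ₂ = 8.24π²/1.806² ≈ 24.934 (4× faster decay)
  n=3: λ₃ = 18.54π²/1.806² ≈ 56.101 (9× faster decay)
As t → ∞, higher modes decay exponentially faster. The n=1 mode dominates: u ~ c₁ sin(πx/1.806) e^{-λ₁t}.
Decay rate: λ₁ = 2.06π²/1.806² ≈ 6.233.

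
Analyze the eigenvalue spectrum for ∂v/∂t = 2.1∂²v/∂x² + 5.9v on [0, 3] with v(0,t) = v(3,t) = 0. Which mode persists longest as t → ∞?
Eigenvalues: λₙ = 2.1n²π²/3² - 5.9.
First three modes:
  n=1: λ₁ = 2.1π²/3² - 5.9 ≈ -3.597
  n=2: λ₂ = 8.4π²/3² - 5.9 ≈ 3.312
  n=3: λ₃ = 18.9π²/3² - 5.9 ≈ 14.826
Since 2.1π²/3² ≈ 2.303 < 5.9, λ₁ < 0.
The n=1 mode grows fastest (−λₙ is largest for n=1) → dominates.
Asymptotic: v ~ c₁ sin(πx/3) e^{3.597t} (exponential growth at rate −λ₁ ≈ 3.597).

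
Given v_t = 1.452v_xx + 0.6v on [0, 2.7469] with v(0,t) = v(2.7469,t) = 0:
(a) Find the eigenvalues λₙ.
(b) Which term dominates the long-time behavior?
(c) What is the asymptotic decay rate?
Eigenvalues: λₙ = 1.452n²π²/2.7469² - 0.6.
First three modes:
  n=1: λ₁ = 1.452π²/2.7469² - 0.6 ≈ 1.299
  n=2: λ₂ = 5.808π²/2.7469² - 0.6 ≈ 6.997
  n=3: λ₃ = 13.068π²/2.7469² - 0.6 ≈ 16.493
Since 1.452π²/2.7469² ≈ 1.899 > 0.6, all λₙ > 0.
The n=1 mode decays slowest → dominates as t → ∞.
Asymptotic: v ~ c₁ sin(πx/2.7469) e^{-λ₁t} with decay rate λ₁ ≈ 1.299.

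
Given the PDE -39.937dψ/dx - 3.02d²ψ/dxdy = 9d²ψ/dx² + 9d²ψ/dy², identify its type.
Rewriting in standard form: -9d²ψ/dx² - 3.02d²ψ/dxdy - 9d²ψ/dy² - 39.937dψ/dx = 0. The second-order coefficients are A = -9, B = -3.02, C = -9. Since B² - 4AC = -314.8796 < 0, this is an elliptic PDE.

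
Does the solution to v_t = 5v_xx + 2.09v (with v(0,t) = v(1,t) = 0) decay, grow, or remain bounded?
v → 0. Diffusion dominates reaction (r=2.09 < κπ²/L²≈49.35); solution decays.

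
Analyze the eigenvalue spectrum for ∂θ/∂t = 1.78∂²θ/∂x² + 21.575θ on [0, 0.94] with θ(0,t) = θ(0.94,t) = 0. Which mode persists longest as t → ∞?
Eigenvalues: λₙ = 1.78n²π²/0.94² - 21.575.
First three modes:
  n=1: λ₁ = 1.78π²/0.94² - 21.575 ≈ -1.693
  n=2: λ₂ = 7.12π²/0.94² - 21.575 ≈ 57.954
  n=3: λ₃ = 16.02π²/0.94² - 21.575 ≈ 157.365
Since 1.78π²/0.94² ≈ 19.882 < 21.575, λ₁ < 0.
The n=1 mode grows fastest (−λₙ is largest for n=1) → dominates.
Asymptotic: θ ~ c₁ sin(πx/0.94) e^{1.693t} (exponential growth at rate −λ₁ ≈ 1.693).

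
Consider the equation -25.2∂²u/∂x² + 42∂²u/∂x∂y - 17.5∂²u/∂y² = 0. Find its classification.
Parabolic. (A = -25.2, B = 42, C = -17.5 gives B² - 4AC = 0.)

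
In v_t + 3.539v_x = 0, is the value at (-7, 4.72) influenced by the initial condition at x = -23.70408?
Yes. The characteristic through (-7, 4.72) passes through x = -23.70408.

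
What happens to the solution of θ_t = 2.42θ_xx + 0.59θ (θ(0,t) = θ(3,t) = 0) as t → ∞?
θ → 0. Diffusion dominates reaction (r=0.59 < κπ²/L²≈2.65); solution decays.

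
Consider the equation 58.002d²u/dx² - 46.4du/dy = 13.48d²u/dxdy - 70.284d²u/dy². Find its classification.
Rewriting in standard form: 58.002d²u/dx² - 13.48d²u/dxdy + 70.284d²u/dy² - 46.4du/dy = 0. Elliptic. (A = 58.002, B = -13.48, C = 70.284 gives B² - 4AC = -16124.739872.)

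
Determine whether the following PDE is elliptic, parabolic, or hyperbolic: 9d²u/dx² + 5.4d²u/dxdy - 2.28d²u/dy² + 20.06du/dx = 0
Coefficients: A = 9, B = 5.4, C = -2.28. B² - 4AC = 111.24, which is positive, so the equation is hyperbolic.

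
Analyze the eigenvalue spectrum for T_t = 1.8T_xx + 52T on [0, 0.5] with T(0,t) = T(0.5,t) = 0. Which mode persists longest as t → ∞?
Eigenvalues: λₙ = 1.8n²π²/0.5² - 52.
First three modes:
  n=1: λ₁ = 1.8π²/0.5² - 52 ≈ 19.061
  n=2: λ₂ = 7.2π²/0.5² - 52 ≈ 232.245
  n=3: λ₃ = 16.2π²/0.5² - 52 ≈ 587.55
Since 1.8π²/0.5² ≈ 71.061 > 52, all λₙ > 0.
The n=1 mode decays slowest → dominates as t → ∞.
Asymptotic: T ~ c₁ sin(πx/0.5) e^{-λ₁t} with decay rate λ₁ ≈ 19.061.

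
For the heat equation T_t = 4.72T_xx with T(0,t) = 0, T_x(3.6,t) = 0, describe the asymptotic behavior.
T → 0. Heat escapes through the Dirichlet boundary.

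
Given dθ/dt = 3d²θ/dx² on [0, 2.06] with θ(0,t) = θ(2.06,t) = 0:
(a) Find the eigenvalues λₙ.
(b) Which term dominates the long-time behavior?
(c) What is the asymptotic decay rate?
Eigenvalues: λₙ = 3n²π²/2.06².
First three modes:
  n=1: λ₁ = 3π²/2.06² ≈ 6.977
  n=2: λ₂ = 12π²/2.06² ≈ 27.909 (4× faster decay)
  n=3: λ₃ = 27π²/2.06² ≈ 62.796 (9× faster decay)
As t → ∞, higher modes decay exponentially faster. The n=1 mode dominates: θ ~ c₁ sin(πx/2.06) e^{-λ₁t}.
Decay rate: λ₁ = 3π²/2.06² ≈ 6.977.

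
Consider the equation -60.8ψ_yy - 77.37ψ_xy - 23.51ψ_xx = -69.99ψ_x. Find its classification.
Rewriting in standard form: -23.51ψ_xx - 77.37ψ_xy - 60.8ψ_yy + 69.99ψ_x = 0. Hyperbolic. (A = -23.51, B = -77.37, C = -60.8 gives B² - 4AC = 268.4849.)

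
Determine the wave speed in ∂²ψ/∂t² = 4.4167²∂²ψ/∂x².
Speed = 4.4167. Information travels along characteristics x = x₀ ± 4.4167t.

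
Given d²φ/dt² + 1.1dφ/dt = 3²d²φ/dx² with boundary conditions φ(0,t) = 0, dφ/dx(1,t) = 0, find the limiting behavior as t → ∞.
φ → 0. Damping (γ=1.1) dissipates energy; oscillations decay exponentially.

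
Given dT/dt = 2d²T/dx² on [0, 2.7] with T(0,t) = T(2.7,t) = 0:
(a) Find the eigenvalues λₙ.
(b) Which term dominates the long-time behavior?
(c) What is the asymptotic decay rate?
Eigenvalues: λₙ = 2n²π²/2.7².
First three modes:
  n=1: λ₁ = 2π²/2.7² ≈ 2.708
  n=2: λ₂ = 8π²/2.7² ≈ 10.831 (4× faster decay)
  n=3: λ₃ = 18π²/2.7² ≈ 24.369 (9× faster decay)
As t → ∞, higher modes decay exponentially faster. The n=1 mode dominates: T ~ c₁ sin(πx/2.7) e^{-λ₁t}.
Decay rate: λ₁ = 2π²/2.7² ≈ 2.708.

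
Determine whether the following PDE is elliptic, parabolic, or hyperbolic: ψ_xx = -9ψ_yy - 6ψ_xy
Rewriting in standard form: ψ_xx + 6ψ_xy + 9ψ_yy = 0. Coefficients: A = 1, B = 6, C = 9. B² - 4AC = 0, which is zero, so the equation is parabolic.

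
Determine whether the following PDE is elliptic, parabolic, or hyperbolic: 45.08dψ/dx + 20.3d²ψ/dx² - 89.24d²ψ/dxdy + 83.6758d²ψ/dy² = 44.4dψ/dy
Rewriting in standard form: 20.3d²ψ/dx² - 89.24d²ψ/dxdy + 83.6758d²ψ/dy² + 45.08dψ/dx - 44.4dψ/dy = 0. Coefficients: A = 20.3, B = -89.24, C = 83.6758. B² - 4AC = 1169.30264, which is positive, so the equation is hyperbolic.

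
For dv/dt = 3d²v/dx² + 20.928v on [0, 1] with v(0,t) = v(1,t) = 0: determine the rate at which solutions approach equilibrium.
Eigenvalues: λₙ = 3n²π²/1² - 20.928.
First three modes:
  n=1: λ₁ = 3π² - 20.928 ≈ 8.681
  n=2: λ₂ = 12π² - 20.928 ≈ 97.507
  n=3: λ₃ = 27π² - 20.928 ≈ 245.551
Since 3π² ≈ 29.609 > 20.928, all λₙ > 0.
The n=1 mode decays slowest → dominates as t → ∞.
Asymptotic: v ~ c₁ sin(πx/1) e^{-λ₁t} with decay rate λ₁ ≈ 8.681.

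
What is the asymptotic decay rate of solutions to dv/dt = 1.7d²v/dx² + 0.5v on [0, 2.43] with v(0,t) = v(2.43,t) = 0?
Eigenvalues: λₙ = 1.7n²π²/2.43² - 0.5.
First three modes:
  n=1: λ₁ = 1.7π²/2.43² - 0.5 ≈ 2.341
  n=2: λ₂ = 6.8π²/2.43² - 0.5 ≈ 10.866
  n=3: λ₃ = 15.3π²/2.43² - 0.5 ≈ 25.073
Since 1.7π²/2.43² ≈ 2.841 > 0.5, all λₙ > 0.
The n=1 mode decays slowest → dominates as t → ∞.
Asymptotic: v ~ c₁ sin(πx/2.43) e^{-λ₁t} with decay rate λ₁ ≈ 2.341.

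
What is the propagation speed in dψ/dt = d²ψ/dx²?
Infinite. The heat equation is parabolic, not hyperbolic, so disturbances propagate instantly.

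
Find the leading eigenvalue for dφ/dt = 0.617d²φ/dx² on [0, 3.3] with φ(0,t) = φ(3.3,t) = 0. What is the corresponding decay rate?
Eigenvalues: λₙ = 0.617n²π²/3.3².
First three modes:
  n=1: λ₁ = 0.617π²/3.3² ≈ 0.559
  n=2: λ₂ = 2.468π²/3.3² ≈ 2.237 (4× faster decay)
  n=3: λ₃ = 5.553π²/3.3² ≈ 5.033 (9× faster decay)
As t → ∞, higher modes decay exponentially faster. The n=1 mode dominates: φ ~ c₁ sin(πx/3.3) e^{-λ₁t}.
Decay rate: λ₁ = 0.617π²/3.3² ≈ 0.559.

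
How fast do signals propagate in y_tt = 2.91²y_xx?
Speed = 2.91. Information travels along characteristics x = x₀ ± 2.91t.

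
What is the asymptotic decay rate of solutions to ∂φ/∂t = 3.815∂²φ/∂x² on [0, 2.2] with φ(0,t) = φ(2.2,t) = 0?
Eigenvalues: λₙ = 3.815n²π²/2.2².
First three modes:
  n=1: λ₁ = 3.815π²/2.2² ≈ 7.779
  n=2: λ₂ = 15.26π²/2.2² ≈ 31.118 (4× faster decay)
  n=3: λ₃ = 34.335π²/2.2² ≈ 70.015 (9× faster decay)
As t → ∞, higher modes decay exponentially faster. The n=1 mode dominates: φ ~ c₁ sin(πx/2.2) e^{-λ₁t}.
Decay rate: λ₁ = 3.815π²/2.2² ≈ 7.779.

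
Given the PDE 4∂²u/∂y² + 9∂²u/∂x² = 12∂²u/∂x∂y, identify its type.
Rewriting in standard form: 9∂²u/∂x² - 12∂²u/∂x∂y + 4∂²u/∂y² = 0. The second-order coefficients are A = 9, B = -12, C = 4. Since B² - 4AC = 0 = 0, this is a parabolic PDE.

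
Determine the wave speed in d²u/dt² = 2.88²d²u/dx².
Speed = 2.88. Information travels along characteristics x = x₀ ± 2.88t.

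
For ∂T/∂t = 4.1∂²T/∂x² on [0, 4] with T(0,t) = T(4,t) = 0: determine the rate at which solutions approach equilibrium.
Eigenvalues: λₙ = 4.1n²π²/4².
First three modes:
  n=1: λ₁ = 4.1π²/4² ≈ 2.529
  n=2: λ₂ = 16.4π²/4² ≈ 10.116 (4× faster decay)
  n=3: λ₃ = 36.9π²/4² ≈ 22.762 (9× faster decay)
As t → ∞, higher modes decay exponentially faster. The n=1 mode dominates: T ~ c₁ sin(πx/4) e^{-λ₁t}.
Decay rate: λ₁ = 4.1π²/4² ≈ 2.529.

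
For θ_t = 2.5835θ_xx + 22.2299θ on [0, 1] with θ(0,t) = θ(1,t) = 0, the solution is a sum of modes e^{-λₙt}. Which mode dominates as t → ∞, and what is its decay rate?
Eigenvalues: λₙ = 2.5835n²π²/1² - 22.2299.
First three modes:
  n=1: λ₁ = 2.5835π² - 22.2299 ≈ 3.268
  n=2: λ₂ = 10.334π² - 22.2299 ≈ 79.763
  n=3: λ₃ = 23.2515π² - 22.2299 ≈ 207.253
Since 2.5835π² ≈ 25.498 > 22.2299, all λₙ > 0.
The n=1 mode decays slowest → dominates as t → ∞.
Asymptotic: θ ~ c₁ sin(πx/1) e^{-λ₁t} with decay rate λ₁ ≈ 3.268.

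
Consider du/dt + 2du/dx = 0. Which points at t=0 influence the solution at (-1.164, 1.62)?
A single point: x = -4.404. The characteristic through (-1.164, 1.62) is x - 2t = const, so x = -1.164 - 2·1.62 = -4.404.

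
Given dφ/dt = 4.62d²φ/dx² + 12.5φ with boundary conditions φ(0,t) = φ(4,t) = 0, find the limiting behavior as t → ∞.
φ grows unboundedly. Reaction dominates diffusion (r=12.5 > κπ²/L²≈2.85); solution grows exponentially.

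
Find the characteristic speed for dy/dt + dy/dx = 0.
Speed = 1. Information travels along x - 1t = const (rightward).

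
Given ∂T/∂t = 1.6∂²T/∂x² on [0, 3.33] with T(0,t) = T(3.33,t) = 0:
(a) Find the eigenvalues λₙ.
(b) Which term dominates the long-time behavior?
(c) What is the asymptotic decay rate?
Eigenvalues: λₙ = 1.6n²π²/3.33².
First three modes:
  n=1: λ₁ = 1.6π²/3.33² ≈ 1.424
  n=2: λ₂ = 6.4π²/3.33² ≈ 5.696 (4× faster decay)
  n=3: λ₃ = 14.4π²/3.33² ≈ 12.817 (9× faster decay)
As t → ∞, higher modes decay exponentially faster. The n=1 mode dominates: T ~ c₁ sin(πx/3.33) e^{-λ₁t}.
Decay rate: λ₁ = 1.6π²/3.33² ≈ 1.424.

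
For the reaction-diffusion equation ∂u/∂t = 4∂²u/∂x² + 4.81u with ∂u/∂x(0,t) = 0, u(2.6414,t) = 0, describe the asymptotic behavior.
u grows unboundedly. Reaction dominates diffusion (r=4.81 > κπ²/(4L²)≈1.41); solution grows exponentially.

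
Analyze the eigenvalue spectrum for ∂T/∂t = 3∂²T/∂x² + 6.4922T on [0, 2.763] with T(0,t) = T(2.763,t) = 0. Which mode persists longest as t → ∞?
Eigenvalues: λₙ = 3n²π²/2.763² - 6.4922.
First three modes:
  n=1: λ₁ = 3π²/2.763² - 6.4922 ≈ -2.614
  n=2: λ₂ = 12π²/2.763² - 6.4922 ≈ 9.022
  n=3: λ₃ = 27π²/2.763² - 6.4922 ≈ 28.414
Since 3π²/2.763² ≈ 3.878 < 6.4922, λ₁ < 0.
The n=1 mode grows fastest (−λₙ is largest for n=1) → dominates.
Asymptotic: T ~ c₁ sin(πx/2.763) e^{2.614t} (exponential growth at rate −λ₁ ≈ 2.614).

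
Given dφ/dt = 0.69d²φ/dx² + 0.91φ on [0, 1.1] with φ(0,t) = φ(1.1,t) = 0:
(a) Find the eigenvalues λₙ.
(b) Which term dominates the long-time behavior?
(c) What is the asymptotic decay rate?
Eigenvalues: λₙ = 0.69n²π²/1.1² - 0.91.
First three modes:
  n=1: λ₁ = 0.69π²/1.1² - 0.91 ≈ 4.718
  n=2: λ₂ = 2.76π²/1.1² - 0.91 ≈ 21.602
  n=3: λ₃ = 6.21π²/1.1² - 0.91 ≈ 49.743
Since 0.69π²/1.1² ≈ 5.628 > 0.91, all λₙ > 0.
The n=1 mode decays slowest → dominates as t → ∞.
Asymptotic: φ ~ c₁ sin(πx/1.1) e^{-λ₁t} with decay rate λ₁ ≈ 4.718.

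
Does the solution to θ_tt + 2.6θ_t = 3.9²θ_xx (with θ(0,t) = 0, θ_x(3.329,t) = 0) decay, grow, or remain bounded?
θ → 0. Damping (γ=2.6) dissipates energy; oscillations decay exponentially.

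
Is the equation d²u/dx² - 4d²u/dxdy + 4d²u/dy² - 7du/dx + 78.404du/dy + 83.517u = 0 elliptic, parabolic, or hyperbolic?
Computing B² - 4AC with A = 1, B = -4, C = 4: discriminant = 0 (zero). Answer: parabolic.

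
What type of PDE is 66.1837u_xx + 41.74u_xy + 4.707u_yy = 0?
With A = 66.1837, B = 41.74, C = 4.707, the discriminant is 496.1208964. This is a hyperbolic PDE.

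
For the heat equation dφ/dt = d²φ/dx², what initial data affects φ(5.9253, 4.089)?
The entire real line. The heat equation has infinite propagation speed: any initial disturbance instantly affects all points (though exponentially small far away).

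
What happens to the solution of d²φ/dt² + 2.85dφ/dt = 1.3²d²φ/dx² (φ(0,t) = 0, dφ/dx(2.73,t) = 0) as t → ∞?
φ → 0. Damping (γ=2.85) dissipates energy; oscillations decay exponentially.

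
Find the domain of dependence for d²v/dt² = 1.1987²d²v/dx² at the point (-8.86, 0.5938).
Domain of dependence: [-9.57178806, -8.14821194]. Signals travel at speed 1.1987, so data within |x - -8.86| ≤ 1.1987·0.5938 = 0.71178806 can reach the point.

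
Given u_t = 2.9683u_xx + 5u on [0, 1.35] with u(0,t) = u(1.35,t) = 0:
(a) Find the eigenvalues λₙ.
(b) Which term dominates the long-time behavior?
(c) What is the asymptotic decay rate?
Eigenvalues: λₙ = 2.9683n²π²/1.35² - 5.
First three modes:
  n=1: λ₁ = 2.9683π²/1.35² - 5 ≈ 11.075
  n=2: λ₂ = 11.8732π²/1.35² - 5 ≈ 59.298
  n=3: λ₃ = 26.7147π²/1.35² - 5 ≈ 139.671
Since 2.9683π²/1.35² ≈ 16.075 > 5, all λₙ > 0.
The n=1 mode decays slowest → dominates as t → ∞.
Asymptotic: u ~ c₁ sin(πx/1.35) e^{-λ₁t} with decay rate λ₁ ≈ 11.075.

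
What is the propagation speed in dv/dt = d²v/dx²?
Infinite. The heat equation is parabolic, not hyperbolic, so disturbances propagate instantly.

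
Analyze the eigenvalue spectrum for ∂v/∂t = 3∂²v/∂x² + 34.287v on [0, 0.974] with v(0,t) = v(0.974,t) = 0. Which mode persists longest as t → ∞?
Eigenvalues: λₙ = 3n²π²/0.974² - 34.287.
First three modes:
  n=1: λ₁ = 3π²/0.974² - 34.287 ≈ -3.076
  n=2: λ₂ = 12π²/0.974² - 34.287 ≈ 90.556
  n=3: λ₃ = 27π²/0.974² - 34.287 ≈ 246.609
Since 3π²/0.974² ≈ 31.211 < 34.287, λ₁ < 0.
The n=1 mode grows fastest (−λₙ is largest for n=1) → dominates.
Asymptotic: v ~ c₁ sin(πx/0.974) e^{3.076t} (exponential growth at rate −λ₁ ≈ 3.076).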